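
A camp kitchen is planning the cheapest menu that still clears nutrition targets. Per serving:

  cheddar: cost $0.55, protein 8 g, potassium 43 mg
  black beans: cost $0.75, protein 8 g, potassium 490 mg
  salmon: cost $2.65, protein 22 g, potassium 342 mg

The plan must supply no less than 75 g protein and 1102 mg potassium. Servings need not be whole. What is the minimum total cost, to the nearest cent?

A basic optimal solution has at most two foods positive. Try each food alone and each pair with both targets met exactly.
cheddar only: max(75/8, 1102/43) = 25.63 servings → $14.10.
black beans only: max(75/8, 1102/490) = 9.375 servings → $7.03.
salmon only: max(75/22, 1102/342) = 3.409 servings → $9.03.
cheddar + black beans with both tight: 7.812 servings and 1.563 servings → $5.47.
cheddar + salmon with both tight: 0.7855 servings and 3.123 servings → $8.71.
black beans + salmon: intersection lies outside the first quadrant.
The minimum over all feasible corners is $5.47.

$5.47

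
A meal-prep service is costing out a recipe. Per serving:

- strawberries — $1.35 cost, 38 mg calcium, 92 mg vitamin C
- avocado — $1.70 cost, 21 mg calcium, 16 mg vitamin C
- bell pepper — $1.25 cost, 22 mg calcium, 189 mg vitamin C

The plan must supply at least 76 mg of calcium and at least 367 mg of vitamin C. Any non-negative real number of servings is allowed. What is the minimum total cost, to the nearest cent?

$3.33

An LP optimum is at a vertex; with two nutrient constraints at most two foods are used. Check each candidate.
strawberries only: max(76/38, 367/92) = 3.989 servings → $5.39.
avocado only: max(76/21, 367/16) = 22.94 servings → $38.99.
bell pepper only: max(76/22, 367/189) = 3.455 servings → $4.32.
strawberries + avocado: the both-tight solution has a negative serving — not a feasible corner.
strawberries + bell pepper with both tight: 1.219 servings and 1.348 servings → $3.33.
avocado + bell pepper with both tight: 1.739 servings and 1.795 servings → $5.20.
So the least-cost plan costs $3.33.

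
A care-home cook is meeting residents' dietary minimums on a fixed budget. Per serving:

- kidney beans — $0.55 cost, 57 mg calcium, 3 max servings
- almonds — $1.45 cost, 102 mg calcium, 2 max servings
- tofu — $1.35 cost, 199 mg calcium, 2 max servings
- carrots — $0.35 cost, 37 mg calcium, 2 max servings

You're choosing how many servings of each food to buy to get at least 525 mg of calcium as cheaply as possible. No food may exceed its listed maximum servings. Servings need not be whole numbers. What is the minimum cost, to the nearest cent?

$3.91

Cost per mg of calcium: tofu $0.0068, carrots $0.0095, kidney beans $0.0096, almonds $0.0142.
Take 2 servings of tofu: +398.0 mg calcium for $2.70 (total $2.70, still need 127.0 mg).
Take 2 servings of carrots: +74.0 mg calcium for $0.70 (total $3.40, still need 53.0 mg).
Take 0.9298 servings of kidney beans: +53.0 mg calcium for $0.51 (total $3.91, still need 0.0 mg).
Greedy by cheapest-per-mg is optimal for a single linear constraint, so the minimum cost is $3.91.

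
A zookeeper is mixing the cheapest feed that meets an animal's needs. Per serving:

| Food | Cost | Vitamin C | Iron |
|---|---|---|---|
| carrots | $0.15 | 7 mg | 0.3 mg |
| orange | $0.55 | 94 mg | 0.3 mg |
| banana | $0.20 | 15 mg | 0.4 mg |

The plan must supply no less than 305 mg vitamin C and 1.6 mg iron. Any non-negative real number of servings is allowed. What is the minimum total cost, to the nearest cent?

The cheapest plan sits at a corner of the feasible region — with two constraints it uses at most two foods.
carrots only: max(305/7, 1.6/0.3) = 43.57 servings → $6.54.
orange only: max(305/94, 1.6/0.3) = 5.333 servings → $2.93.
banana only: max(305/15, 1.6/0.4) = 20.33 servings → $4.07.
carrots + orange with both tight: 2.257 servings and 3.077 servings → $2.03.
carrots + banana: the both-tight solution has a negative serving — not a feasible corner.
orange + banana with both tight: 2.961 servings and 1.779 servings → $1.98.
So the least-cost plan costs $1.98.

$1.98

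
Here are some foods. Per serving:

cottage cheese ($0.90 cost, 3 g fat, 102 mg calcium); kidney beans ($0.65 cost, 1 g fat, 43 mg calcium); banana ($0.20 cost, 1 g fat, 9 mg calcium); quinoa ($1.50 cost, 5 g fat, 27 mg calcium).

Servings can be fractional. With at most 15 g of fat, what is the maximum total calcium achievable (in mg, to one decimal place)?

Calcium per g fat: kidney beans 43, cottage cheese 34, banana 9, quinoa 5.4.
With no serving limits, spend the whole fat allowance on kidney beans: 15 g / 1 g × 43 mg = 645.0 mg.

645.0 mg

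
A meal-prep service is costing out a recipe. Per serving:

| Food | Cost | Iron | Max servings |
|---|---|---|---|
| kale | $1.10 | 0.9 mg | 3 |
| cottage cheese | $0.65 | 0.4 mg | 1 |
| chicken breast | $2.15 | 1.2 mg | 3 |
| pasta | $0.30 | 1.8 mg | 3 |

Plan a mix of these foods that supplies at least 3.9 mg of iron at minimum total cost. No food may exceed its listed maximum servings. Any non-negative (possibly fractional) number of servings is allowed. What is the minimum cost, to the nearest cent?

Cost per mg of iron: pasta $0.1667, kale $1.2222, cottage cheese $1.6250, chicken breast $1.7917.
Take 2.167 servings of pasta: +3.9 mg iron for $0.65 (total $0.65, still need 0.0 mg).
Filling from the cheapest source first is optimal under one linear minimum: $0.65.

$0.65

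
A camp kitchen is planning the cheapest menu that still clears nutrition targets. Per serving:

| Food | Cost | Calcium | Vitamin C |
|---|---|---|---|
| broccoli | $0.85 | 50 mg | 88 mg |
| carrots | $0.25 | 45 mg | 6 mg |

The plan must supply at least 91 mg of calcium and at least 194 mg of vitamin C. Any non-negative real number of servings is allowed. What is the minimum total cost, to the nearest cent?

The cheapest plan sits at a corner of the feasible region — with two constraints it uses at most two foods.
broccoli only: max(91/50, 194/88) = 2.205 servings → $1.87.
carrots only: max(91/45, 194/6) = 32.33 servings → $8.08.
broccoli + carrots: intersection lies outside the first quadrant.
So the least-cost plan costs $1.87.

$1.87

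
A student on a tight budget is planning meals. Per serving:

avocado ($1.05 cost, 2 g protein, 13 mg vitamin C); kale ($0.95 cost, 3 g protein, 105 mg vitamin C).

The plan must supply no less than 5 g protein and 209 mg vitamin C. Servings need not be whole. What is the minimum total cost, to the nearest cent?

$1.89

For a min-cost LP with two ≥-constraints, a basic feasible solution has at most two positive variables.
avocado only: max(5/2, 209/13) = 16.08 servings → $16.88.
kale only: max(5/3, 209/105) = 1.99 servings → $1.89.
avocado + kale: the both-tight solution has a negative serving — not a feasible corner.
So the least-cost plan costs $1.89.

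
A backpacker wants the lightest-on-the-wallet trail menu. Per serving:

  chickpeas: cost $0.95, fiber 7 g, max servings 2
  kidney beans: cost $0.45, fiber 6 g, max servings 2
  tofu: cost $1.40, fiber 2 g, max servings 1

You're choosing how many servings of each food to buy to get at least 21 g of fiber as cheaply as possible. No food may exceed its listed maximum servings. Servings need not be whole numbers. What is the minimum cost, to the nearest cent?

$2.12

Cost per g of fiber: kidney beans $0.0750, chickpeas $0.1357, tofu $0.7000.
Take 2 servings of kidney beans: +12.0 g fiber for $0.90 (total $0.90, still need 9.0 g).
Take 1.286 servings of chickpeas: +9.0 g fiber for $1.22 (total $2.12, still need 0.0 g).
Filling from the cheapest source first is optimal under one linear minimum: $2.12.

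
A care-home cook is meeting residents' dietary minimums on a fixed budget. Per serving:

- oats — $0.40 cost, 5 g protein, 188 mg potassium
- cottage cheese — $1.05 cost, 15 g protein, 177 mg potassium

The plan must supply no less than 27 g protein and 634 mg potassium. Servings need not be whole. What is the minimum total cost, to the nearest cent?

At the optimum either one food covers both requirements or two foods hit both targets exactly; no other combination can be cheaper.
oats only: max(27/5, 634/188) = 5.4 servings → $2.16.
cottage cheese only: max(27/15, 634/177) = 3.582 servings → $3.76.
oats + cottage cheese with both tight: 2.445 servings and 0.985 servings → $2.01.
The minimum over all feasible corners is $2.01.

$2.01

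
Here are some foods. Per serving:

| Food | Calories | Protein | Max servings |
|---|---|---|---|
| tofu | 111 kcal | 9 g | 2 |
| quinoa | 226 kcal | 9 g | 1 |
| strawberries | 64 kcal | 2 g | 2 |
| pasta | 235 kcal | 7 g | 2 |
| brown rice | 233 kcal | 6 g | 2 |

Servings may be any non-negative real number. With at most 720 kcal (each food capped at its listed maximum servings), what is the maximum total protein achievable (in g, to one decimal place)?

35.3 g

Protein per kcal: tofu 0.08108, quinoa 0.03982, strawberries 0.03125, pasta 0.02979, brown rice 0.02575.
Take 2 servings of tofu: uses 222 kcal, +18.0 g protein (running total 18.0 g).
Take 1 serving of quinoa: uses 226 kcal, +9.0 g protein (running total 27.0 g).
Take 2 servings of strawberries: uses 128 kcal, +4.0 g protein (running total 31.0 g).
Take 0.6128 servings of pasta: uses 144 kcal, +4.3 g protein (running total 35.3 g).
Greedy by best ratio exhausts the calories allowance optimally: 35.3 g.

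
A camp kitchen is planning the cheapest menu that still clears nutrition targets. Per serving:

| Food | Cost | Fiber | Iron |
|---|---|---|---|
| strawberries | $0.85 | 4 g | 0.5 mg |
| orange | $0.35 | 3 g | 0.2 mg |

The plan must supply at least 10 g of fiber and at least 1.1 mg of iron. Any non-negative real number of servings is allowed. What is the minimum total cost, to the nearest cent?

This is a tiny linear program; its minimum lies at a vertex of the feasible set. List the vertices and price them.
strawberries only: max(10/4, 1.1/0.5) = 2.5 servings → $2.12.
orange only: max(10/3, 1.1/0.2) = 5.5 servings → $1.93.
strawberries + orange with both tight: 1.857 servings and 0.8571 servings → $1.88.
Cheapest feasible corner: $1.88.

$1.88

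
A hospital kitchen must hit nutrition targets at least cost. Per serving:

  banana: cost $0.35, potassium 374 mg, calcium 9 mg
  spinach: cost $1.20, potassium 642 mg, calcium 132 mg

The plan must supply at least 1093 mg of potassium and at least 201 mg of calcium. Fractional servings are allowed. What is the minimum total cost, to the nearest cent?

Two binding constraints pin down two serving amounts, so the optimal mix uses at most two foods. The candidates are each food alone (scaled to the tighter of potassium/calcium) and each pair with both constraints tight.
banana only: max(1093/374, 201/9) = 22.33 servings → $7.82.
spinach only: max(1093/642, 201/132) = 1.702 servings → $2.04.
banana + spinach with both tight: 0.3495 servings and 1.499 servings → $1.92.
Cheapest feasible corner: $1.92.

$1.92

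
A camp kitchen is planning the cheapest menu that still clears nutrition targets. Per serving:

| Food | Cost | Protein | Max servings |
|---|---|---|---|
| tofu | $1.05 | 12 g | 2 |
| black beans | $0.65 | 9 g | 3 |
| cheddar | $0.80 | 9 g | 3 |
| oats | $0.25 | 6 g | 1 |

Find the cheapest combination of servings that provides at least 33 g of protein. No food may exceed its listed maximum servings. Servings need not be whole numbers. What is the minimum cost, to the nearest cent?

Cost per g of protein: oats $0.0417, black beans $0.0722, tofu $0.0875, cheddar $0.0889.
Take 1 serving of oats: +6.0 g protein for $0.25 (total $0.25, still need 27.0 g).
Take 3 servings of black beans: +27.0 g protein for $1.95 (total $2.20, still need 0.0 g).
Filling from the cheapest source first is optimal under one linear minimum: $2.20.

$2.20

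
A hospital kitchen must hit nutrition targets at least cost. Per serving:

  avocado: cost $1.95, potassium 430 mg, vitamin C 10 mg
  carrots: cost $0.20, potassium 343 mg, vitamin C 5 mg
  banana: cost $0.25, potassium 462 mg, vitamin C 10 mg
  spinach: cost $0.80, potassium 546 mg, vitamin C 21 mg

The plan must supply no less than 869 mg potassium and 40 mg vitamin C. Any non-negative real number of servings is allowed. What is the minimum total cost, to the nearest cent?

$1.00

avocado only: max(869/430, 40/10) = 4 servings → $7.80.
carrots only: max(869/343, 40/5) = 8 servings → $1.60.
banana only: max(869/462, 40/10) = 4 servings → $1.00.
spinach only: max(869/546, 40/21) = 1.905 servings → $1.52.
avocado + carrots: the both-tight solution has a negative serving — not a feasible corner.
avocado + banana with both targets exact would need a negative amount; discard.
avocado + spinach: intersection lies outside the first quadrant.
carrots + banana: the both-tight solution has a negative serving — not a feasible corner.
carrots + spinach: the both-tight solution has a negative serving — not a feasible corner.
banana + spinach with both targets exact would need a negative amount; discard.
Cheapest feasible corner: $1.00.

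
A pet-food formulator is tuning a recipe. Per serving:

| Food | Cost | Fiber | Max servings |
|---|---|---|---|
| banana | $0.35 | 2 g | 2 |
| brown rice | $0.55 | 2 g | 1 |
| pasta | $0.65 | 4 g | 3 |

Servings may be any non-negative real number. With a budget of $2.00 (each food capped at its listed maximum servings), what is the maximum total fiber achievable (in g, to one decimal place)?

Fiber per dollar: pasta 6.154, banana 5.714, brown rice 3.636.
Take 3 servings of pasta: spends $1.95, +12.0 g fiber (running total 12.0 g).
Take 0.1429 servings of banana: spends $0.05, +0.3 g fiber (running total 12.3 g).
Filling greedily by fiber-per-dollar is optimal for one linear limit, giving 12.3 g.

12.3 g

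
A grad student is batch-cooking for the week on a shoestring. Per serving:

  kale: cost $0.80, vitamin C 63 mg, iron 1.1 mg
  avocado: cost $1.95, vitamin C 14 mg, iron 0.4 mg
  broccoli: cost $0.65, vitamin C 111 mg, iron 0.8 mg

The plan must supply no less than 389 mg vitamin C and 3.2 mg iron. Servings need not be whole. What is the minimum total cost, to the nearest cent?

For a min-cost LP with two ≥-constraints, a basic feasible solution has at most two positive variables.
kale only: max(389/63, 3.2/1.1) = 6.175 servings → $4.94.
avocado only: max(389/14, 3.2/0.4) = 27.79 servings → $54.18.
broccoli only: max(389/111, 3.2/0.8) = 4 servings → $2.60.
kale + avocado with both targets exact would need a negative amount; discard.
kale + broccoli with both tight: 0.6137 servings and 3.156 servings → $2.54.
avocado + broccoli with both tight: 1.325 servings and 3.337 servings → $4.75.
Cheapest feasible corner: $2.54.

$2.54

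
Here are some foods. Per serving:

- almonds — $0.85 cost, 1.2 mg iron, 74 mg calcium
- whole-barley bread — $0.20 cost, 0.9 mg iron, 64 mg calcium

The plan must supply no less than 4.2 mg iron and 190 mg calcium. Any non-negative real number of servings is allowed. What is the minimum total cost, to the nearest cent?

$0.93

The cheapest plan sits at a corner of the feasible region — with two constraints it uses at most two foods.
almonds only: max(4.2/1.2, 190/74) = 3.5 servings → $2.98.
whole-barley bread only: max(4.2/0.9, 190/64) = 4.667 servings → $0.93.
almonds + whole-barley bread: the both-tight solution has a negative serving — not a feasible corner.
The minimum over all feasible corners is $0.93.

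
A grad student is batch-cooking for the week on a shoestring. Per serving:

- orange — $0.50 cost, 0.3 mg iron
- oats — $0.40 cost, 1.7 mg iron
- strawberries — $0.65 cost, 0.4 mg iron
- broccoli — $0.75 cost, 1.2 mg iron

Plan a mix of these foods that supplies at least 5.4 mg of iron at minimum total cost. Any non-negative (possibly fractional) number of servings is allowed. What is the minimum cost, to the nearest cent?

$1.27

Cost per mg of iron: oats $0.2353, broccoli $0.6250, strawberries $1.6250, orange $1.6667.
With no serving limits, use only oats: 5.4 mg / 1.7 mg = 3.176 servings × $0.40 = $1.27.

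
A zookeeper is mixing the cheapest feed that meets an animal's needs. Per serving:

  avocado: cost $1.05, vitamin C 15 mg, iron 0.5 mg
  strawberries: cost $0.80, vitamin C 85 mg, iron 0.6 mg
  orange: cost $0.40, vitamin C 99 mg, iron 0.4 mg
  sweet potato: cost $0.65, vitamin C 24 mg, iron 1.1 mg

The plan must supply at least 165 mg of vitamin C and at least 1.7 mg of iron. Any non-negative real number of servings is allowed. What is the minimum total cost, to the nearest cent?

$1.24

avocado only: max(165/15, 1.7/0.5) = 11 servings → $11.55.
strawberries only: max(165/85, 1.7/0.6) = 2.833 servings → $2.27.
orange only: max(165/99, 1.7/0.4) = 4.25 servings → $1.70.
sweet potato only: max(165/24, 1.7/1.1) = 6.875 servings → $4.47.
avocado + strawberries with both tight: 1.358 servings and 1.701 servings → $2.79.
avocado + orange with both tight: 2.352 servings and 1.31 servings → $2.99.
avocado + sweet potato: intersection lies outside the first quadrant.
strawberries + orange with both targets exact would need a negative amount; discard.
strawberries + sweet potato with both tight: 1.779 servings and 0.5752 servings → $1.80.
orange + sweet potato with both tight: 1.417 servings and 1.03 servings → $1.24.
So the least-cost plan costs $1.24.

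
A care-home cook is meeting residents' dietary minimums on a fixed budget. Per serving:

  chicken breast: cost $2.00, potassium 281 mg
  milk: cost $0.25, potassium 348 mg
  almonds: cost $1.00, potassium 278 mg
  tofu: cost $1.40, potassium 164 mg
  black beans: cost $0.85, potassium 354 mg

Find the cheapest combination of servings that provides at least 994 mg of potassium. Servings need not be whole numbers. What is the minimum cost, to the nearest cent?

Cost per mg of potassium: milk $0.0007, black beans $0.0024, almonds $0.0036, chicken breast $0.0071, tofu $0.0085.
With no serving limits, use only milk: 994 mg / 348 mg = 2.856 servings × $0.25 = $0.71.

$0.71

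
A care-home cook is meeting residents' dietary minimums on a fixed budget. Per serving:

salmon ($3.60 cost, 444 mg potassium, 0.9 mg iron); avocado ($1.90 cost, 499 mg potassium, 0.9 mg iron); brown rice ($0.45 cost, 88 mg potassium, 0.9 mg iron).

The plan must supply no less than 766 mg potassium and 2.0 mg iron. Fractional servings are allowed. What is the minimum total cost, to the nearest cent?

For a min-cost LP with two ≥-constraints, a basic feasible solution has at most two positive variables.
salmon only: max(766/444, 2.0/0.9) = 2.222 servings → $8.00.
avocado only: max(766/499, 2.0/0.9) = 2.222 servings → $4.22.
brown rice only: max(766/88, 2.0/0.9) = 8.705 servings → $3.92.
salmon + avocado: the both-tight solution has a negative serving — not a feasible corner.
salmon + brown rice with both tight: 1.602 servings and 0.6199 servings → $6.05.
avocado + brown rice with both tight: 1.388 servings and 0.8343 servings → $3.01.
Cheapest feasible corner: $3.01.

$3.01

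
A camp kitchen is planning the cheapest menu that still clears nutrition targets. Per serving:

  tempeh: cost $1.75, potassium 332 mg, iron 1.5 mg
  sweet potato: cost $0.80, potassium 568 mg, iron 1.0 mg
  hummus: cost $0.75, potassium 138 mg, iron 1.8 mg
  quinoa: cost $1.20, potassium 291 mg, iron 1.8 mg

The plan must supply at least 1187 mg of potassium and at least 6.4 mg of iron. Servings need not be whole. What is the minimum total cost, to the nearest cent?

For a min-cost LP with two ≥-constraints, a basic feasible solution has at most two positive variables.
tempeh only: max(1187/332, 6.4/1.5) = 4.267 servings → $7.47.
sweet potato only: max(1187/568, 6.4/1.0) = 6.4 servings → $5.12.
hummus only: max(1187/138, 6.4/1.8) = 8.601 servings → $6.45.
quinoa only: max(1187/291, 6.4/1.8) = 4.079 servings → $4.89.
tempeh + sweet potato: the both-tight solution has a negative serving — not a feasible corner.
tempeh + hummus with both tight: 3.209 servings and 0.8815 servings → $6.28.
tempeh + quinoa with both tight: 1.702 servings and 2.137 servings → $5.54.
sweet potato + hummus with both tight: 1.417 servings and 2.768 servings → $3.21.
sweet potato + quinoa with both tight: 0.3749 servings and 3.347 servings → $4.32.
hummus + quinoa: the both-tight solution has a negative serving — not a feasible corner.
Cheapest feasible corner: $3.21.

$3.21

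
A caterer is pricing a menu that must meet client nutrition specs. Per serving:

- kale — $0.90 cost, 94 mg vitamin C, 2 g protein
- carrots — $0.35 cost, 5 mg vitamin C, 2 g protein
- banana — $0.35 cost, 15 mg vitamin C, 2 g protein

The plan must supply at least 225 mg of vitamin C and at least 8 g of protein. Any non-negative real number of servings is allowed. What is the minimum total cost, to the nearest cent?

$2.55

An LP optimum is at a vertex; with two nutrient constraints at most two foods are used. Check each candidate.
kale only: max(225/94, 8/2) = 4 servings → $3.60.
carrots only: max(225/5, 8/2) = 45 servings → $15.75.
banana only: max(225/15, 8/2) = 15 servings → $5.25.
kale + carrots with both tight: 2.303 servings and 1.697 servings → $2.67.
kale + banana with both tight: 2.089 servings and 1.911 servings → $2.55.
carrots + banana: intersection lies outside the first quadrant.
So the least-cost plan costs $2.55.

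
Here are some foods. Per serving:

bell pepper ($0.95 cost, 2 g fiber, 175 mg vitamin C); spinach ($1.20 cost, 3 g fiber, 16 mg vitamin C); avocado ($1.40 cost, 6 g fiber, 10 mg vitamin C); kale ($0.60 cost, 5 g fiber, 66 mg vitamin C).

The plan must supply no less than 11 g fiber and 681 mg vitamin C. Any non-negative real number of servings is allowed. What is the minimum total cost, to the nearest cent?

$3.88

Check every corner: each single food scaled to meet both minima, and each pair solved so both constraints bind.
bell pepper only: max(11/2, 681/175) = 5.5 servings → $5.22.
spinach only: max(11/3, 681/16) = 42.56 servings → $51.08.
avocado only: max(11/6, 681/10) = 68.1 servings → $95.34.
kale only: max(11/5, 681/66) = 10.32 servings → $6.19.
bell pepper + spinach with both tight: 3.787 servings and 1.142 servings → $4.97.
bell pepper + avocado with both tight: 3.86 servings and 0.5466 servings → $4.43.
bell pepper + kale with both tight: 3.606 servings and 0.7577 servings → $3.88.
spinach + avocado with both targets exact would need a negative amount; discard.
spinach + kale with both targets exact would need a negative amount; discard.
avocado + kale: intersection lies outside the first quadrant.
The minimum over all feasible corners is $3.88.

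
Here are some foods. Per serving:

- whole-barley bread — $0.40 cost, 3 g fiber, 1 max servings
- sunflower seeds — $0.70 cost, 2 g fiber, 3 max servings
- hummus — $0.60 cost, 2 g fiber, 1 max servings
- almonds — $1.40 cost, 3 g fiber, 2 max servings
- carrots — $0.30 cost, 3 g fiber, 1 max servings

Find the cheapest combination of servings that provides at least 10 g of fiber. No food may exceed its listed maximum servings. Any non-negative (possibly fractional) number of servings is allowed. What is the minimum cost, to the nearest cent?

$2.00

Cost per g of fiber: carrots $0.1000, whole-barley bread $0.1333, hummus $0.3000, sunflower seeds $0.3500, almonds $0.4667.
Take 1 serving of carrots: +3.0 g fiber for $0.30 (total $0.30, still need 7.0 g).
Take 1 serving of whole-barley bread: +3.0 g fiber for $0.40 (total $0.70, still need 4.0 g).
Take 1 serving of hummus: +2.0 g fiber for $0.60 (total $1.30, still need 2.0 g).
Take 1 serving of sunflower seeds: +2.0 g fiber for $0.70 (total $2.00, still need 0.0 g).
Filling from the cheapest source first is optimal under one linear minimum: $2.00.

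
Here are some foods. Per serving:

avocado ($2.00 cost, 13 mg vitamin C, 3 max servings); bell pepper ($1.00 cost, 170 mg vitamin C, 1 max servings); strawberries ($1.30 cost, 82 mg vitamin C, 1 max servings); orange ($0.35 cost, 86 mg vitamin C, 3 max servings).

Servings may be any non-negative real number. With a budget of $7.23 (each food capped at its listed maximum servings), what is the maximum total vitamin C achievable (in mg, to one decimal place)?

Vitamin C per dollar: orange 245.7, bell pepper 170, strawberries 63.08, avocado 6.5.
Take 3 servings of orange: spends $1.05, +258.0 mg vitamin C (running total 258.0 mg).
Take 1 serving of bell pepper: spends $1.00, +170.0 mg vitamin C (running total 428.0 mg).
Take 1 serving of strawberries: spends $1.30, +82.0 mg vitamin C (running total 510.0 mg).
Take 1.94 servings of avocado: spends $3.88, +25.2 mg vitamin C (running total 535.2 mg).
Greedy by best ratio exhausts the cost allowance optimally: 535.2 mg.

535.2 mg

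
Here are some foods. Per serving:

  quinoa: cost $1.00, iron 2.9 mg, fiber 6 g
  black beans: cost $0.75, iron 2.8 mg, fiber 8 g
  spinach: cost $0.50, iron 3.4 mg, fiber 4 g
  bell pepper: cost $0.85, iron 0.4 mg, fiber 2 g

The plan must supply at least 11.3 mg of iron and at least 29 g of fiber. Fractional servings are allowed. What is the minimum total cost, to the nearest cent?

$2.79

At the optimum either one food covers both requirements or two foods hit both targets exactly; no other combination can be cheaper.
quinoa only: max(11.3/2.9, 29/6) = 4.833 servings → $4.83.
black beans only: max(11.3/2.8, 29/8) = 4.036 servings → $3.03.
spinach only: max(11.3/3.4, 29/4) = 7.25 servings → $3.62.
bell pepper only: max(11.3/0.4, 29/2) = 28.25 servings → $24.01.
quinoa + black beans with both tight: 1.438 servings and 2.547 servings → $3.35.
quinoa + spinach: intersection lies outside the first quadrant.
quinoa + bell pepper with both tight: 3.235 servings and 4.794 servings → $7.31.
black beans + spinach with both tight: 3.337 servings and 0.575 servings → $2.79.
black beans + bell pepper with both targets exact would need a negative amount; discard.
spinach + bell pepper with both tight: 2.115 servings and 10.27 servings → $9.79.
So the least-cost plan costs $2.79.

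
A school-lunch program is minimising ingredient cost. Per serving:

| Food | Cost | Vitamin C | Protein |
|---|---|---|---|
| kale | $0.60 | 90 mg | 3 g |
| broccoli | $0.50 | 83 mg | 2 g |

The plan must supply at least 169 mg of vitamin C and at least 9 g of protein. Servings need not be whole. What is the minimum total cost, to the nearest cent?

kale only: max(169/90, 9/3) = 3 servings → $1.80.
broccoli only: max(169/83, 9/2) = 4.5 servings → $2.25.
kale + broccoli with both targets exact would need a negative amount; discard.
The minimum over all feasible corners is $1.80.

$1.80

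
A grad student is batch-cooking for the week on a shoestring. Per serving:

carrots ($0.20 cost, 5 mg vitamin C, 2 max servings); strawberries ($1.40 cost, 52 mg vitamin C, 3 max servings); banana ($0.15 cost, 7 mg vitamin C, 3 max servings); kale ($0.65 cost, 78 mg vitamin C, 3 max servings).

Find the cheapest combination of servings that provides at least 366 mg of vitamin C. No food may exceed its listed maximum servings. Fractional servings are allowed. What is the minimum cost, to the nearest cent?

$5.39

Cost per mg of vitamin C: kale $0.0083, banana $0.0214, strawberries $0.0269, carrots $0.0400.
Take 3 servings of kale: +234.0 mg vitamin C for $1.95 (total $1.95, still need 132.0 mg).
Take 3 servings of banana: +21.0 mg vitamin C for $0.45 (total $2.40, still need 111.0 mg).
Take 2.135 servings of strawberries: +111.0 mg vitamin C for $2.99 (total $5.39, still need 0.0 mg).
Greedy by cheapest-per-mg is optimal for a single linear constraint, so the minimum cost is $5.39.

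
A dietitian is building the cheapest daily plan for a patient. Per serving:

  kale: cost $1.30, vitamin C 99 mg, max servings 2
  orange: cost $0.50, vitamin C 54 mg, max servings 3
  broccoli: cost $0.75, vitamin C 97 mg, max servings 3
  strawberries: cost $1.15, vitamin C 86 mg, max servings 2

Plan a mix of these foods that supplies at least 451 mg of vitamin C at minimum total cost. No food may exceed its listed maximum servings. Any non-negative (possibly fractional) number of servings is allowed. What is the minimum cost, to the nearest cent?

$3.73

Cost per mg of vitamin C: broccoli $0.0077, orange $0.0093, kale $0.0131, strawberries $0.0134.
Take 3 servings of broccoli: +291.0 mg vitamin C for $2.25 (total $2.25, still need 160.0 mg).
Take 2.963 servings of orange: +160.0 mg vitamin C for $1.48 (total $3.73, still need 0.0 mg).
Greedy by cheapest-per-mg is optimal for a single linear constraint, so the minimum cost is $3.73.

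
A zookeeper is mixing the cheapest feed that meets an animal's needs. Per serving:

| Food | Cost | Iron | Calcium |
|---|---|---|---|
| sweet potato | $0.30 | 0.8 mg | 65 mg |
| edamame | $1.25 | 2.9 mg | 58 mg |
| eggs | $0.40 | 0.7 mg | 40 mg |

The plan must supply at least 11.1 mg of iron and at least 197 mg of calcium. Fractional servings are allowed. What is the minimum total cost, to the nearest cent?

$4.16

sweet potato only: max(11.1/0.8, 197/65) = 13.88 servings → $4.16.
edamame only: max(11.1/2.9, 197/58) = 3.828 servings → $4.78.
eggs only: max(11.1/0.7, 197/40) = 15.86 servings → $6.34.
sweet potato + edamame: intersection lies outside the first quadrant.
sweet potato + eggs with both targets exact would need a negative amount; discard.
edamame + eggs with both targets exact would need a negative amount; discard.
So the least-cost plan costs $4.16.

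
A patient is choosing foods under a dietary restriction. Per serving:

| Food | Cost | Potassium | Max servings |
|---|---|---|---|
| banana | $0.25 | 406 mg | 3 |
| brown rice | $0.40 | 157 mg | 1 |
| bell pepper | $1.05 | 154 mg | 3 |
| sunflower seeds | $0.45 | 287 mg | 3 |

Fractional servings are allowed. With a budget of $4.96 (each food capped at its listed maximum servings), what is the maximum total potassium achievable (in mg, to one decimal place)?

Potassium per dollar: banana 1624, sunflower seeds 637.8, brown rice 392.5, bell pepper 146.7.
Take 3 servings of banana: spends $0.75, +1218.0 mg potassium (running total 1218.0 mg).
Take 3 servings of sunflower seeds: spends $1.35, +861.0 mg potassium (running total 2079.0 mg).
Take 1 serving of brown rice: spends $0.40, +157.0 mg potassium (running total 2236.0 mg).
Take 2.343 servings of bell pepper: spends $2.46, +360.8 mg potassium (running total 2596.8 mg).
Filling greedily by potassium-per-dollar is optimal for one linear limit, giving 2596.8 mg.

2596.8 mg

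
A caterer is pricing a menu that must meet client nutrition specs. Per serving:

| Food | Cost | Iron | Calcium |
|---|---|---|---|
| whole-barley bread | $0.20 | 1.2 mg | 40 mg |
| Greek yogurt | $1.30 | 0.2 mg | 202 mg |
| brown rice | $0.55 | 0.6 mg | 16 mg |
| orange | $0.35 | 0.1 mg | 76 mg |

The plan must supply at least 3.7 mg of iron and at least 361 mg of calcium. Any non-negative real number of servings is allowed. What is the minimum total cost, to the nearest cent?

With two linear requirements the optimum uses one or two foods; enumerate the corners.
whole-barley bread only: max(3.7/1.2, 361/40) = 9.025 servings → $1.80.
Greek yogurt only: max(3.7/0.2, 361/202) = 18.5 servings → $24.05.
brown rice only: max(3.7/0.6, 361/16) = 22.56 servings → $12.41.
orange only: max(3.7/0.1, 361/76) = 37 servings → $12.95.
whole-barley bread + Greek yogurt with both tight: 2.881 servings and 1.217 servings → $2.16.
whole-barley bread + brown rice: intersection lies outside the first quadrant.
whole-barley bread + orange with both tight: 2.811 servings and 3.271 servings → $1.71.
Greek yogurt + brown rice with both tight: 1.334 servings and 5.722 servings → $4.88.
Greek yogurt + orange: the both-tight solution has a negative serving — not a feasible corner.
brown rice + orange with both tight: 5.57 servings and 3.577 servings → $4.32.
Cheapest feasible corner: $1.71.

$1.71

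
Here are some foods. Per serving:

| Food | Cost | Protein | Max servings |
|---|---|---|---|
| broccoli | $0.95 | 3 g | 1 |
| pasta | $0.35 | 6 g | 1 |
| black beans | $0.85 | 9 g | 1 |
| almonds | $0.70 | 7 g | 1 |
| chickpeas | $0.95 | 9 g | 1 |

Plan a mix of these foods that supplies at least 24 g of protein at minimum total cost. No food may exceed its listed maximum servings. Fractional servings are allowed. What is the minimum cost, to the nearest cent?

$2.11

Cost per g of protein: pasta $0.0583, black beans $0.0944, almonds $0.1000, chickpeas $0.1056, broccoli $0.3167.
Take 1 serving of pasta: +6.0 g protein for $0.35 (total $0.35, still need 18.0 g).
Take 1 serving of black beans: +9.0 g protein for $0.85 (total $1.20, still need 9.0 g).
Take 1 serving of almonds: +7.0 g protein for $0.70 (total $1.90, still need 2.0 g).
Take 0.2222 servings of chickpeas: +2.0 g protein for $0.21 (total $2.11, still need 0.0 g).
Greedy by cheapest-per-g is optimal for a single linear constraint, so the minimum cost is $2.11.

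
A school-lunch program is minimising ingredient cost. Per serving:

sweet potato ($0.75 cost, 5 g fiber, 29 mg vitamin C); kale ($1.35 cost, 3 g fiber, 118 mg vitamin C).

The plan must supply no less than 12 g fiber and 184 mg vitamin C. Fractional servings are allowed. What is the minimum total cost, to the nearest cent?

$2.82

A basic optimal solution has at most two foods positive. Try each food alone and each pair with both targets met exactly.
sweet potato only: max(12/5, 184/29) = 6.345 servings → $4.76.
kale only: max(12/3, 184/118) = 4 servings → $5.40.
sweet potato + kale with both tight: 1.718 servings and 1.137 servings → $2.82.
Cheapest feasible corner: $2.82.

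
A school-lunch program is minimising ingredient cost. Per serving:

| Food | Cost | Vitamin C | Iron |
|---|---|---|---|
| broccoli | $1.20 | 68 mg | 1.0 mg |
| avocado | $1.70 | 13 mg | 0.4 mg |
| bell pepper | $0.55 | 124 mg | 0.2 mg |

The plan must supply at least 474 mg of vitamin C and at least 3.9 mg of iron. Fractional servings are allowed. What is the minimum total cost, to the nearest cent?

$5.27

broccoli only: max(474/68, 3.9/1.0) = 6.971 servings → $8.36.
avocado only: max(474/13, 3.9/0.4) = 36.46 servings → $61.98.
bell pepper only: max(474/124, 3.9/0.2) = 19.5 servings → $10.72.
broccoli + avocado: the both-tight solution has a negative serving — not a feasible corner.
broccoli + bell pepper with both tight: 3.522 servings and 1.891 servings → $5.27.
avocado + bell pepper with both tight: 8.272 servings and 2.955 servings → $15.69.
So the least-cost plan costs $5.27.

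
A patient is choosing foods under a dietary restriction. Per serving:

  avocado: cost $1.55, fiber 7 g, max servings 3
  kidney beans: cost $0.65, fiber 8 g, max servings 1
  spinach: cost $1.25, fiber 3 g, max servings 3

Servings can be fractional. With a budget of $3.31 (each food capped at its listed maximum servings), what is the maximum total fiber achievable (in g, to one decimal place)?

Fiber per dollar: kidney beans 12.31, avocado 4.516, spinach 2.4.
Take 1 serving of kidney beans: spends $0.65, +8.0 g fiber (running total 8.0 g).
Take 1.716 servings of avocado: spends $2.66, +12.0 g fiber (running total 20.0 g).
Filling greedily by fiber-per-dollar is optimal for one linear limit, giving 20.0 g.

20.0 g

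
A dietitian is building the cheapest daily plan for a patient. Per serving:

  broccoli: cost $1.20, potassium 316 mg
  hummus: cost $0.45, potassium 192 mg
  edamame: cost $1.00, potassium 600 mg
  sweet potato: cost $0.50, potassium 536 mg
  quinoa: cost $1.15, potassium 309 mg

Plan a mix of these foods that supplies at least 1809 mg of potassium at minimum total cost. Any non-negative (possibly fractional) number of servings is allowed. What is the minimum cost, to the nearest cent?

$1.69

Cost per mg of potassium: sweet potato $0.0009, edamame $0.0017, hummus $0.0023, quinoa $0.0037, broccoli $0.0038.
With no serving limits, use only sweet potato: 1809 mg / 536 mg = 3.375 servings × $0.50 = $1.69.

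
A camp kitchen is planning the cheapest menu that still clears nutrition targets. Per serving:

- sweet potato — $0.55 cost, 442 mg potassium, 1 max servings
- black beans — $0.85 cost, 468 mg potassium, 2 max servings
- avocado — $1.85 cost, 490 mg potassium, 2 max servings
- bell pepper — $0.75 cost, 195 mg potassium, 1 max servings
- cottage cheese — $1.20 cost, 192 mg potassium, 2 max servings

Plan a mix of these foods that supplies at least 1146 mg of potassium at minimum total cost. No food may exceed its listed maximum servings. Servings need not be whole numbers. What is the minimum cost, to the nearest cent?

$1.83

Cost per mg of potassium: sweet potato $0.0012, black beans $0.0018, avocado $0.0038, bell pepper $0.0038, cottage cheese $0.0063.
Take 1 serving of sweet potato: +442.0 mg potassium for $0.55 (total $0.55, still need 704.0 mg).
Take 1.504 servings of black beans: +704.0 mg potassium for $1.28 (total $1.83, still need 0.0 mg).
Filling from the cheapest source first is optimal under one linear minimum: $1.83.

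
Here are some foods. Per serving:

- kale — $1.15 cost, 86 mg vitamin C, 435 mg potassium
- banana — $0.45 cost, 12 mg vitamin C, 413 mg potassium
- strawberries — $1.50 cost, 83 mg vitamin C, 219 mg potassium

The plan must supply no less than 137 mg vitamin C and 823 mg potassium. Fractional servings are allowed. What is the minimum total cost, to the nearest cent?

$1.94

The cheapest plan sits at a corner of the feasible region — with two constraints it uses at most two foods.
kale only: max(137/86, 823/435) = 1.892 servings → $2.18.
banana only: max(137/12, 823/413) = 11.42 servings → $5.14.
strawberries only: max(137/83, 823/219) = 3.758 servings → $5.64.
kale + banana with both tight: 1.542 servings and 0.3691 servings → $1.94.
kale + strawberries: intersection lies outside the first quadrant.
banana + strawberries with both tight: 1.21 servings and 1.476 servings → $2.76.
The minimum over all feasible corners is $1.94.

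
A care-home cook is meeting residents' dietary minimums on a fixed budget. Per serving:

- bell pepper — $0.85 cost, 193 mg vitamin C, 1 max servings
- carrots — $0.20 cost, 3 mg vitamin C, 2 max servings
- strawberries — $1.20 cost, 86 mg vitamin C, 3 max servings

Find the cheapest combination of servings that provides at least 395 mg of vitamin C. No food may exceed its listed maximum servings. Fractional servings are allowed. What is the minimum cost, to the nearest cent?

$3.67

Cost per mg of vitamin C: bell pepper $0.0044, strawberries $0.0140, carrots $0.0667.
Take 1 serving of bell pepper: +193.0 mg vitamin C for $0.85 (total $0.85, still need 202.0 mg).
Take 2.349 servings of strawberries: +202.0 mg vitamin C for $2.82 (total $3.67, still need 0.0 mg).
Greedy by cheapest-per-mg is optimal for a single linear constraint, so the minimum cost is $3.67.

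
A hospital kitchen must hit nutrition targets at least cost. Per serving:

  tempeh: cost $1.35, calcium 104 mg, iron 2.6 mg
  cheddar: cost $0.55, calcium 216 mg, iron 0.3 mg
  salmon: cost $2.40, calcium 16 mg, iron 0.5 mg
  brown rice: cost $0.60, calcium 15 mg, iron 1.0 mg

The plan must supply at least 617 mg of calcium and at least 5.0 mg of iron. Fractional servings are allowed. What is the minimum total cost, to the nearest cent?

Two binding constraints pin down two serving amounts, so the optimal mix uses at most two foods. The candidates are each food alone (scaled to the tighter of calcium/iron) and each pair with both constraints tight.
tempeh only: max(617/104, 5.0/2.6) = 5.933 servings → $8.01.
cheddar only: max(617/216, 5.0/0.3) = 16.67 servings → $9.17.
salmon only: max(617/16, 5.0/0.5) = 38.56 servings → $92.55.
brown rice only: max(617/15, 5.0/1.0) = 41.13 servings → $24.68.
tempeh + cheddar with both tight: 1.687 servings and 2.044 servings → $3.40.
tempeh + salmon with both targets exact would need a negative amount; discard.
tempeh + brown rice: intersection lies outside the first quadrant.
cheddar + salmon with both tight: 2.214 servings and 8.672 servings → $22.03.
cheddar + brown rice with both tight: 2.563 servings and 4.231 servings → $3.95.
salmon + brown rice: the both-tight solution has a negative serving — not a feasible corner.
Cheapest feasible corner: $3.40.

$3.40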